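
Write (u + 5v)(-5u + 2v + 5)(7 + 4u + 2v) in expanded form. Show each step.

-15u^2 - 20u^3 - 102u^2v - 51uv - 6uv^2 + 35u + 120v^2 + 20v^3 + 175v

(u + 5v)(-5u + 2v + 5)(7 + 4u + 2v)
= (-5u^2 + 2uv + 5u - 25uv + 10v^2 + 25v)(7 + 4u + 2v)    [distributive law]
= (-5u^2 - 23uv + 5u + 10v^2 + 25v)(7 + 4u + 2v)    [combine like terms]
= -35u^2 - 20u^3 - 10u^2v - 161uv - 92u^2v - 46uv^2 + 35u + 20u^2 + 10uv + 70v^2 + 40uv^2 + 20v^3 + 175v + 100uv + 50v^2    [distributive law]
= -15u^2 - 20u^3 - 102u^2v - 51uv - 6uv^2 + 35u + 120v^2 + 20v^3 + 175v    [combine like terms]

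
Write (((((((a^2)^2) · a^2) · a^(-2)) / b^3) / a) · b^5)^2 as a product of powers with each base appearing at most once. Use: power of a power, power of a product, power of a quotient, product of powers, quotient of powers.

(((((((a^2)^2) · a^2) · a^(-2)) / b^3) / a) · b^5)^2
= (((((((a^2)^2) · a^2) · a^(-2)) / b^3) / a)^2) · ((b^5)^2)    [power of a product]
= (((((((a^2)^2) · a^2) · a^(-2)) / b^3)^2) / (a^2)) · ((b^5)^2)    [power of a quotient]
= (((((((a^2)^2) · a^2) · a^(-2))^2) / ((b^3)^2)) / (a^2)) · ((b^5)^2)    [power of a quotient]
= (((((((a^2)^2) · a^2)^2) · ((a^(-2))^2)) / ((b^3)^2)) / (a^2)) · ((b^5)^2)    [power of a product]
= (((((((a^2)^2)^2) · ((a^2)^2)) · ((a^(-2))^2)) / ((b^3)^2)) / (a^2)) · ((b^5)^2)    [power of a product]
= ((((((a^2)^4) · ((a^2)^2)) · ((a^(-2))^2)) / ((b^3)^2)) / (a^2)) · ((b^5)^2)    [power of a power]
= ((((a^8 · ((a^2)^2)) · ((a^(-2))^2)) / ((b^3)^2)) / (a^2)) · ((b^5)^2)    [power of a power]
= ((((a^8 · a^4) · ((a^(-2))^2)) / ((b^3)^2)) / (a^2)) · ((b^5)^2)    [power of a power]
= (((a^12 · ((a^(-2))^2)) / ((b^3)^2)) / (a^2)) · ((b^5)^2)    [product of powers]
= (((a^12 · a^(-4)) / ((b^3)^2)) / (a^2)) · ((b^5)^2)    [power of a power]
= ((a^8 / ((b^3)^2)) / (a^2)) · ((b^5)^2)    [product of powers]
= ((a^8 / b^6) / (a^2)) · ((b^5)^2)    [power of a power]
= ((a^8 / b^6) / a^2) · b^10    [power of a power]
= a^6b^4    [quotient of powers]

a^6b^4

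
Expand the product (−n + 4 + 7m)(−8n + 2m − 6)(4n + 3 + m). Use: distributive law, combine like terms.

32n^3 − 80n^2 − 224mn^2 − 336mn − 2m^2n − 174n − 126m + 8m^2 − 72 + 14m^3

(−n + 4 + 7m)(−8n + 2m − 6)(4n + 3 + m)
= (8n^2 − 2mn + 6n − 32n + 8m − 24 − 56mn + 14m^2 − 42m)(4n + 3 + m)    [distributive law]
= (8n^2 − 58mn − 26n − 34m − 24 + 14m^2)(4n + 3 + m)    [combine like terms]
= 32n^3 + 24n^2 + 8mn^2 − 232mn^2 − 174mn − 58m^2n − 104n^2 − 78n − 26mn − 136mn − 102m − 34m^2 − 96n − 72 − 24m + 56m^2n + 42m^2 + 14m^3    [distributive law]
= 32n^3 − 80n^2 − 224mn^2 − 336mn − 2m^2n − 174n − 126m + 8m^2 − 72 + 14m^3    [combine like terms]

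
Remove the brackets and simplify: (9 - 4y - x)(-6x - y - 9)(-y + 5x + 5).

305xy - 195x² - 630x - 7y² + 216y - 405 - 5xy² + 119x²y - 4y³ + 30x³

(9 - 4y - x)(-6x - y - 9)(-y + 5x + 5)
= (-54x - 9y - 81 + 24xy + 4y² + 36y + 6x² + xy + 9x)(-y + 5x + 5)    [distributive law]
= (-45x + 27y - 81 + 25xy + 4y² + 6x²)(-y + 5x + 5)    [combine like terms]
= 45xy - 225x² - 225x - 27y² + 135xy + 135y + 81y - 405x - 405 - 25xy² + 125x²y + 125xy - 4y³ + 20xy² + 20y² - 6x²y + 30x³ + 30x²    [distributive law]
= 305xy - 195x² - 630x - 7y² + 216y - 405 - 5xy² + 119x²y - 4y³ + 30x³    [combine like terms]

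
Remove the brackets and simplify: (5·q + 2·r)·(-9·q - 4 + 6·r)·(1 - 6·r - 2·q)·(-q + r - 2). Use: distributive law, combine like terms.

-175·q^3 - 645·q^2·r + 30·q^2 - 156·q^3·r + 342·q^2·r^2 - 90·q^4 - 308·q·r + 40·q + 280·q·r^2 - 24·q·r^3 - 128·r^2 + 16·r + 204·r^3 - 72·r^4

(5·q + 2·r)·(-9·q - 4 + 6·r)·(1 - 6·r - 2·q)·(-q + r - 2)
= (-45·q^2 - 20·q + 30·q·r - 18·q·r - 8·r + 12·r^2)·(1 - 6·r - 2·q)·(-q + r - 2)    [distributive law]
= (-45·q^2 - 20·q + 12·q·r - 8·r + 12·r^2)·(1 - 6·r - 2·q)·(-q + r - 2)    [combine like terms]
= (-45·q^2 + 270·q^2·r + 90·q^3 - 20·q + 120·q·r + 40·q^2 + 12·q·r - 72·q·r^2 - 24·q^2·r - 8·r + 48·r^2 + 16·q·r + 12·r^2 - 72·r^3 - 24·q·r^2)·(-q + r - 2)    [distributive law]
= (-5·q^2 + 246·q^2·r + 90·q^3 - 20·q + 148·q·r - 96·q·r^2 - 8·r + 60·r^2 - 72·r^3)·(-q + r - 2)    [combine like terms]
= 5·q^3 - 5·q^2·r + 10·q^2 - 246·q^3·r + 246·q^2·r^2 - 492·q^2·r - 90·q^4 + 90·q^3·r - 180·q^3 + 20·q^2 - 20·q·r + 40·q - 148·q^2·r + 148·q·r^2 - 296·q·r + 96·q^2·r^2 - 96·q·r^3 + 192·q·r^2 + 8·q·r - 8·r^2 + 16·r - 60·q·r^2 + 60·r^3 - 120·r^2 + 72·q·r^3 - 72·r^4 + 144·r^3    [distributive law]
= -175·q^3 - 645·q^2·r + 30·q^2 - 156·q^3·r + 342·q^2·r^2 - 90·q^4 - 308·q·r + 40·q + 280·q·r^2 - 24·q·r^3 - 128·r^2 + 16·r + 204·r^3 - 72·r^4    [combine like terms]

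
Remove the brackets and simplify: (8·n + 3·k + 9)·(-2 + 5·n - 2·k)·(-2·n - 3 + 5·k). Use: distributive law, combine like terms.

-178·n^2 - 51·n + 196·k·n - 80·n^3 + 202·k·n^2 + 7·k^2·n - 18·k - 102·k^2 - 30·k^3 + 54

(8·n + 3·k + 9)·(-2 + 5·n - 2·k)·(-2·n - 3 + 5·k)
= (-16·n + 40·n^2 - 16·k·n - 6·k + 15·k·n - 6·k^2 - 18 + 45·n - 18·k)·(-2·n - 3 + 5·k)    [distributive law]
= (29·n + 40·n^2 - k·n - 24·k - 6·k^2 - 18)·(-2·n - 3 + 5·k)    [combine like terms]
= -58·n^2 - 87·n + 145·k·n - 80·n^3 - 120·n^2 + 200·k·n^2 + 2·k·n^2 + 3·k·n - 5·k^2·n + 48·k·n + 72·k - 120·k^2 + 12·k^2·n + 18·k^2 - 30·k^3 + 36·n + 54 - 90·k    [distributive law]
= -178·n^2 - 51·n + 196·k·n - 80·n^3 + 202·k·n^2 + 7·k^2·n - 18·k - 102·k^2 - 30·k^3 + 54    [combine like terms]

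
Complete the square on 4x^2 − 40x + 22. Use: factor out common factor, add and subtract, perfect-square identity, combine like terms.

4x^2 − 40x + 22
= 4(x^2 − 10x) + 22    [factor out 4 from the x-terms]
= 4(x^2 − 10x + 25 − 25) + 22    [add and subtract 25 inside the bracket]
= 4(x − 5)^2 − 100 + 22    [perfect-square identity]
= 4(x − 5)^2 − 78    [combine constants]

4(x − 5)^2 − 78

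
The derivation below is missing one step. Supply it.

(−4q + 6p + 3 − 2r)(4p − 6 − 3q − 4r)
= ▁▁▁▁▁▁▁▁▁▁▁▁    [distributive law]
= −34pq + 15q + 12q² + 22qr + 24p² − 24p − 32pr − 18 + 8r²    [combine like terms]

After distributive law, the bracketed line is:

−16pq + 24q + 12q² + 16qr + 24p² − 36p − 18pq − 24pr + 12p − 18 − 9q − 12r − 8pr + 12r + 6qr + 8r²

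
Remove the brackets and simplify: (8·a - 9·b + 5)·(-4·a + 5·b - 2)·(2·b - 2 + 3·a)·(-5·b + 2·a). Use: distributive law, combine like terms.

-786·a^2·b^2 + 808·a^3·b + 30·a^2·b - 88·a^3 - 192·a^4 - 265·a·b^3 + 827·a·b^2 - 422·a·b + 84·a^2 + 450·b^4 - 880·b^3 + 530·b^2 - 100·b + 40·a

(8·a - 9·b + 5)·(-4·a + 5·b - 2)·(2·b - 2 + 3·a)·(-5·b + 2·a)
= (-32·a^2 + 40·a·b - 16·a + 36·a·b - 45·b^2 + 18·b - 20·a + 25·b - 10)·(2·b - 2 + 3·a)·(-5·b + 2·a)    [distributive law]
= (-32·a^2 + 76·a·b - 36·a - 45·b^2 + 43·b - 10)·(2·b - 2 + 3·a)·(-5·b + 2·a)    [combine like terms]
= (-64·a^2·b + 64·a^2 - 96·a^3 + 152·a·b^2 - 152·a·b + 228·a^2·b - 72·a·b + 72·a - 108·a^2 - 90·b^3 + 90·b^2 - 135·a·b^2 + 86·b^2 - 86·b + 129·a·b - 20·b + 20 - 30·a)·(-5·b + 2·a)    [distributive law]
= (164·a^2·b - 44·a^2 - 96·a^3 + 17·a·b^2 - 95·a·b + 42·a - 90·b^3 + 176·b^2 - 106·b + 20)·(-5·b + 2·a)    [combine like terms]
= -820·a^2·b^2 + 328·a^3·b + 220·a^2·b - 88·a^3 + 480·a^3·b - 192·a^4 - 85·a·b^3 + 34·a^2·b^2 + 475·a·b^2 - 190·a^2·b - 210·a·b + 84·a^2 + 450·b^4 - 180·a·b^3 - 880·b^3 + 352·a·b^2 + 530·b^2 - 212·a·b - 100·b + 40·a    [distributive law]
= -786·a^2·b^2 + 808·a^3·b + 30·a^2·b - 88·a^3 - 192·a^4 - 265·a·b^3 + 827·a·b^2 - 422·a·b + 84·a^2 + 450·b^4 - 880·b^3 + 530·b^2 - 100·b + 40·a    [combine like terms]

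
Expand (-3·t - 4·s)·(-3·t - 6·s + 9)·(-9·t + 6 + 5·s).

-81·t^3 + 297·t^2 - 225·s·t^2 + 369·s·t - 66·s^2·t - 162·t - 36·s^2 + 120·s^3 - 216·s

(-3·t - 4·s)·(-3·t - 6·s + 9)·(-9·t + 6 + 5·s)
= (9·t^2 + 18·s·t - 27·t + 12·s·t + 24·s^2 - 36·s)·(-9·t + 6 + 5·s)    [distributive law]
= (9·t^2 + 30·s·t - 27·t + 24·s^2 - 36·s)·(-9·t + 6 + 5·s)    [combine like terms]
= -81·t^3 + 54·t^2 + 45·s·t^2 - 270·s·t^2 + 180·s·t + 150·s^2·t + 243·t^2 - 162·t - 135·s·t - 216·s^2·t + 144·s^2 + 120·s^3 + 324·s·t - 216·s - 180·s^2    [distributive law]
= -81·t^3 + 297·t^2 - 225·s·t^2 + 369·s·t - 66·s^2·t - 162·t - 36·s^2 + 120·s^3 - 216·s    [combine like terms]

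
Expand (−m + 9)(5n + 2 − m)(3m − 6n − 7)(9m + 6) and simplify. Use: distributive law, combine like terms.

(−m + 9)(5n + 2 − m)(3m − 6n − 7)(9m + 6)
= (−5mn − 2m + m^2 + 45n + 18 − 9m)(3m − 6n − 7)(9m + 6)    [distributive law]
= (−5mn − 11m + m^2 + 45n + 18)(3m − 6n − 7)(9m + 6)    [combine like terms]
= (−15m^2n + 30mn^2 + 35mn − 33m^2 + 66mn + 77m + 3m^3 − 6m^2n − 7m^2 + 135mn − 270n^2 − 315n + 54m − 108n − 126)(9m + 6)    [distributive law]
= (−21m^2n + 30mn^2 + 236mn − 40m^2 + 131m + 3m^3 − 270n^2 − 423n − 126)(9m + 6)    [combine like terms]
= −189m^3n − 126m^2n + 270m^2n^2 + 180mn^2 + 2124m^2n + 1416mn − 360m^3 − 240m^2 + 1179m^2 + 786m + 27m^4 + 18m^3 − 2430mn^2 − 1620n^2 − 3807mn − 2538n − 1134m − 756    [distributive law]
= −189m^3n + 1998m^2n + 270m^2n^2 − 2250mn^2 − 2391mn − 342m^3 + 939m^2 − 348m + 27m^4 − 1620n^2 − 2538n − 756    [combine like terms]

−189m^3n + 1998m^2n + 270m^2n^2 − 2250mn^2 − 2391mn − 342m^3 + 939m^2 − 348m + 27m^4 − 1620n^2 − 2538n − 756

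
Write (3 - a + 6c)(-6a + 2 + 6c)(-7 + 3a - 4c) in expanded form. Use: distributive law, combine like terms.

158a - 102a^2 + 464ac - 42 - 234c - 372c^2 + 18a^3 - 150a^2c + 276ac^2 - 144c^3

(3 - a + 6c)(-6a + 2 + 6c)(-7 + 3a - 4c)
= (-18a + 6 + 18c + 6a^2 - 2a - 6ac - 36ac + 12c + 36c^2)(-7 + 3a - 4c)    [distributive law]
= (-20a + 6 + 30c + 6a^2 - 42ac + 36c^2)(-7 + 3a - 4c)    [combine like terms]
= 140a - 60a^2 + 80ac - 42 + 18a - 24c - 210c + 90ac - 120c^2 - 42a^2 + 18a^3 - 24a^2c + 294ac - 126a^2c + 168ac^2 - 252c^2 + 108ac^2 - 144c^3    [distributive law]
= 158a - 102a^2 + 464ac - 42 - 234c - 372c^2 + 18a^3 - 150a^2c + 276ac^2 - 144c^3    [combine like terms]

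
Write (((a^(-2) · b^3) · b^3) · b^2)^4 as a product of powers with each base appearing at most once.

a^(-8)b^32

(((a^(-2) · b^3) · b^3) · b^2)^4
= (((a^(-2) · b^3) · b^3)^4) · ((b^2)^4)    [power of a product]
= (((a^(-2) · b^3)^4) · ((b^3)^4)) · ((b^2)^4)    [power of a product]
= ((((a^(-2))^4) · ((b^3)^4)) · ((b^3)^4)) · ((b^2)^4)    [power of a product]
= ((a^(-8) · ((b^3)^4)) · ((b^3)^4)) · ((b^2)^4)    [power of a power]
= ((a^(-8) · b^12) · ((b^3)^4)) · ((b^2)^4)    [power of a power]
= ((a^(-8) · b^12) · b^12) · ((b^2)^4)    [power of a power]
= ((a^(-8) · b^12) · b^12) · b^8    [power of a power]
= a^(-8)b^32    [product of powers]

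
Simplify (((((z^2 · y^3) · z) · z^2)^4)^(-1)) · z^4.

y^(-12)·z^(-16)

(((((z^2 · y^3) · z) · z^2)^4)^(-1)) · z^4
= ((((z^2 · y^3) · z) · z^2)^(-4)) · z^4    [power of a power]
= ((((z^2 · y^3) · z)^(-4)) · ((z^2)^(-4))) · z^4    [power of a product]
= ((((z^2 · y^3)^(-4)) · (z^(-4))) · ((z^2)^(-4))) · z^4    [power of a product]
= (((((z^2)^(-4)) · ((y^3)^(-4))) · (z^(-4))) · ((z^2)^(-4))) · z^4    [power of a product]
= (((z^(-8) · ((y^3)^(-4))) · (z^(-4))) · ((z^2)^(-4))) · z^4    [power of a power]
= (((z^(-8) · y^(-12)) · (z^(-4))) · ((z^2)^(-4))) · z^4    [power of a power]
= (((z^(-8) · y^(-12)) · z^(-4)) · z^(-8)) · z^4    [power of a power]
= y^(-12)·z^(-16)    [product of powers]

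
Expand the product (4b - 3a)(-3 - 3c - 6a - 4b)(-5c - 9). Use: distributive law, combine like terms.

168bc + 108b + 60bc² + 60abc + 108ab + 80b²c + 144b² - 126ac - 81a - 45ac² - 90a²c - 162a²

(4b - 3a)(-3 - 3c - 6a - 4b)(-5c - 9)
= (-12b - 12bc - 24ab - 16b² + 9a + 9ac + 18a² + 12ab)(-5c - 9)    [distributive law]
= (-12b - 12bc - 12ab - 16b² + 9a + 9ac + 18a²)(-5c - 9)    [combine like terms]
= 60bc + 108b + 60bc² + 108bc + 60abc + 108ab + 80b²c + 144b² - 45ac - 81a - 45ac² - 81ac - 90a²c - 162a²    [distributive law]
= 168bc + 108b + 60bc² + 60abc + 108ab + 80b²c + 144b² - 126ac - 81a - 45ac² - 90a²c - 162a²    [combine like terms]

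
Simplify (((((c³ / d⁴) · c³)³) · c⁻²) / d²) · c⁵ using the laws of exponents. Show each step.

c²¹d⁻¹⁴

(((((c³ / d⁴) · c³)³) · c⁻²) / d²) · c⁵
= (((((c³ / d⁴)³) · ((c³)³)) · c⁻²) / d²) · c⁵    [power of a product]
= ((((((c³)³) / ((d⁴)³)) · ((c³)³)) · c⁻²) / d²) · c⁵    [power of a quotient]
= ((((c⁹ / ((d⁴)³)) · ((c³)³)) · c⁻²) / d²) · c⁵    [power of a power]
= ((((c⁹ / d¹²) · ((c³)³)) · c⁻²) / d²) · c⁵    [power of a power]
= ((((c⁹ / d¹²) · c⁹) · c⁻²) / d²) · c⁵    [power of a power]
= c²¹d⁻¹⁴    [quotient of powers; product of powers]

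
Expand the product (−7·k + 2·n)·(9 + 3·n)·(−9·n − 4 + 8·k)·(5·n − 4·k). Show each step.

4719·k·n^2 − 5700·k^2·n + 1548·k·n − 1008·k^2 + 2016·k^3 + 1401·k·n^3 − 1788·k^2·n^2 + 672·k^3·n − 930·n^3 − 360·n^2 − 270·n^4

(−7·k + 2·n)·(9 + 3·n)·(−9·n − 4 + 8·k)·(5·n − 4·k)
= (−63·k − 21·k·n + 18·n + 6·n^2)·(−9·n − 4 + 8·k)·(5·n − 4·k)    [distributive law]
= (567·k·n + 252·k − 504·k^2 + 189·k·n^2 + 84·k·n − 168·k^2·n − 162·n^2 − 72·n + 144·k·n − 54·n^3 − 24·n^2 + 48·k·n^2)·(5·n − 4·k)    [distributive law]
= (795·k·n + 252·k − 504·k^2 + 237·k·n^2 − 168·k^2·n − 186·n^2 − 72·n − 54·n^3)·(5·n − 4·k)    [combine like terms]
= 3975·k·n^2 − 3180·k^2·n + 1260·k·n − 1008·k^2 − 2520·k^2·n + 2016·k^3 + 1185·k·n^3 − 948·k^2·n^2 − 840·k^2·n^2 + 672·k^3·n − 930·n^3 + 744·k·n^2 − 360·n^2 + 288·k·n − 270·n^4 + 216·k·n^3    [distributive law]
= 4719·k·n^2 − 5700·k^2·n + 1548·k·n − 1008·k^2 + 2016·k^3 + 1401·k·n^3 − 1788·k^2·n^2 + 672·k^3·n − 930·n^3 − 360·n^2 − 270·n^4    [combine like terms]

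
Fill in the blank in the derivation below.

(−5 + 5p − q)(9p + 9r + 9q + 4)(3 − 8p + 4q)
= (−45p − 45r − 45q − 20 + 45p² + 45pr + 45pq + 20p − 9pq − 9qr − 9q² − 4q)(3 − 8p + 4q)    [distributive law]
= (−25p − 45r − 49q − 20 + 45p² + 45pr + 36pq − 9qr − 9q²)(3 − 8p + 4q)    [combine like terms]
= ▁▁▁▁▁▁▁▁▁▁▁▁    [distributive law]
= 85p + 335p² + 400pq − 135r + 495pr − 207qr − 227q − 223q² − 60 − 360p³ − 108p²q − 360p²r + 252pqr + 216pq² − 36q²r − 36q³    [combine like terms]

After distributive law, the bracketed line is:

−75p + 200p² − 100pq − 135r + 360pr − 180qr − 147q + 392pq − 196q² − 60 + 160p − 80q + 135p² − 360p³ + 180p²q + 135pr − 360p²r + 180pqr + 108pq − 288p²q + 144pq² − 27qr + 72pqr − 36q²r − 27q² + 72pq² − 36q³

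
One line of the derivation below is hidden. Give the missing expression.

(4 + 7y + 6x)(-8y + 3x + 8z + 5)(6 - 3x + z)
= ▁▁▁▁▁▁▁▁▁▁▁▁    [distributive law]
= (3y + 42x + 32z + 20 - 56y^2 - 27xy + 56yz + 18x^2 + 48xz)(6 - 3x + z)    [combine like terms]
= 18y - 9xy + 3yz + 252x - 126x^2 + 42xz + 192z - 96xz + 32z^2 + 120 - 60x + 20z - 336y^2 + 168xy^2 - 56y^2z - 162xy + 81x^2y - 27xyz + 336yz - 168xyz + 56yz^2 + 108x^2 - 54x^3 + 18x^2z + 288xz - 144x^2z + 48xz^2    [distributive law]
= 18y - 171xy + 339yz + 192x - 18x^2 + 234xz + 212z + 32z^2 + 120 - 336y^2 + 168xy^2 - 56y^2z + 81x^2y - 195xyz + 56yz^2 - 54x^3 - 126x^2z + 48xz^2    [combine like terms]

By distributive law:

(-32y + 12x + 32z + 20 - 56y^2 + 21xy + 56yz + 35y - 48xy + 18x^2 + 48xz + 30x)(6 - 3x + z)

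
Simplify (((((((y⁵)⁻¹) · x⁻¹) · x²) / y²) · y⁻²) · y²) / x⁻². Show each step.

(((((((y⁵)⁻¹) · x⁻¹) · x²) / y²) · y⁻²) · y²) / x⁻²
= (((((y⁻⁵ · x⁻¹) · x²) / y²) · y⁻²) · y²) / x⁻²    [power of a power]
= x³y⁻⁷    [quotient of powers; product of powers]

x³y⁻⁷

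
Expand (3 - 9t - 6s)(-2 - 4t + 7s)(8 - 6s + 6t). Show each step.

(3 - 9t - 6s)(-2 - 4t + 7s)(8 - 6s + 6t)
= (-6 - 12t + 21s + 18t + 36t² - 63st + 12s + 24st - 42s²)(8 - 6s + 6t)    [distributive law]
= (-6 + 6t + 33s + 36t² - 39st - 42s²)(8 - 6s + 6t)    [combine like terms]
= -48 + 36s - 36t + 48t - 36st + 36t² + 264s - 198s² + 198st + 288t² - 216st² + 216t³ - 312st + 234s²t - 234st² - 336s² + 252s³ - 252s²t    [distributive law]
= -48 + 300s + 12t - 150st + 324t² - 534s² - 450st² + 216t³ - 18s²t + 252s³    [combine like terms]

-48 + 300s + 12t - 150st + 324t² - 534s² - 450st² + 216t³ - 18s²t + 252s³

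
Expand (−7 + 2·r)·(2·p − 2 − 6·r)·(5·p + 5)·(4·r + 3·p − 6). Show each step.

230·p^2·r − 210·p^3 + 420·p^2 − 860·r + 210·p − 420 + 1020·p·r^2 − 690·p·r + 1120·r^2 − 100·p^2·r^2 + 60·p^3·r − 240·p·r^3 − 240·r^3

(−7 + 2·r)·(2·p − 2 − 6·r)·(5·p + 5)·(4·r + 3·p − 6)
= (−14·p + 14 + 42·r + 4·p·r − 4·r − 12·r^2)·(5·p + 5)·(4·r + 3·p − 6)    [distributive law]
= (−14·p + 14 + 38·r + 4·p·r − 12·r^2)·(5·p + 5)·(4·r + 3·p − 6)    [combine like terms]
= (−70·p^2 − 70·p + 70·p + 70 + 190·p·r + 190·r + 20·p^2·r + 20·p·r − 60·p·r^2 − 60·r^2)·(4·r + 3·p − 6)    [distributive law]
= (−70·p^2 + 70 + 210·p·r + 190·r + 20·p^2·r − 60·p·r^2 − 60·r^2)·(4·r + 3·p − 6)    [combine like terms]
= −280·p^2·r − 210·p^3 + 420·p^2 + 280·r + 210·p − 420 + 840·p·r^2 + 630·p^2·r − 1260·p·r + 760·r^2 + 570·p·r − 1140·r + 80·p^2·r^2 + 60·p^3·r − 120·p^2·r − 240·p·r^3 − 180·p^2·r^2 + 360·p·r^2 − 240·r^3 − 180·p·r^2 + 360·r^2    [distributive law]
= 230·p^2·r − 210·p^3 + 420·p^2 − 860·r + 210·p − 420 + 1020·p·r^2 − 690·p·r + 1120·r^2 − 100·p^2·r^2 + 60·p^3·r − 240·p·r^3 − 240·r^3    [combine like terms]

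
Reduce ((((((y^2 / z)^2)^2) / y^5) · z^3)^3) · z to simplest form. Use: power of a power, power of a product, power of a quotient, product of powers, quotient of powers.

((((((y^2 / z)^2)^2) / y^5) · z^3)^3) · z
= ((((((y^2 / z)^2)^2) / y^5)^3) · ((z^3)^3)) · z    [power of a product]
= ((((((y^2 / z)^2)^2)^3) / ((y^5)^3)) · ((z^3)^3)) · z    [power of a quotient]
= (((((y^2 / z)^2)^6) / ((y^5)^3)) · ((z^3)^3)) · z    [power of a power]
= ((((y^2 / z)^12) / ((y^5)^3)) · ((z^3)^3)) · z    [power of a power]
= (((((y^2)^12) / (z^12)) / ((y^5)^3)) · ((z^3)^3)) · z    [power of a quotient]
= (((y^24 / (z^12)) / ((y^5)^3)) · ((z^3)^3)) · z    [power of a power]
= (((y^24 / z^12) / y^15) · ((z^3)^3)) · z    [power of a power]
= (((y^24 / z^12) / y^15) · z^9) · z    [power of a power]
= y^9·z^(-2)    [quotient of powers; product of powers]

y^9·z^(-2)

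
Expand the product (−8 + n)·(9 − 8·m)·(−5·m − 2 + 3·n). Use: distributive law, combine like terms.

232·m + 144 − 234·n − 320·m² + 163·m·n + 27·n² + 40·m²·n − 24·m·n²

(−8 + n)·(9 − 8·m)·(−5·m − 2 + 3·n)
= (−72 + 64·m + 9·n − 8·m·n)·(−5·m − 2 + 3·n)    [distributive law]
= 360·m + 144 − 216·n − 320·m² − 128·m + 192·m·n − 45·m·n − 18·n + 27·n² + 40·m²·n + 16·m·n − 24·m·n²    [distributive law]
= 232·m + 144 − 234·n − 320·m² + 163·m·n + 27·n² + 40·m²·n − 24·m·n²    [combine like terms]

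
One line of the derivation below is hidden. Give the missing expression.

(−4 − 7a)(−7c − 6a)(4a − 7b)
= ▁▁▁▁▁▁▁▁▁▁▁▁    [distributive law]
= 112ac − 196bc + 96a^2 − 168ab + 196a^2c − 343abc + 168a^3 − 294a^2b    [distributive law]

Applying distributive law to the line above:

(28c + 24a + 49ac + 42a^2)(4a − 7b)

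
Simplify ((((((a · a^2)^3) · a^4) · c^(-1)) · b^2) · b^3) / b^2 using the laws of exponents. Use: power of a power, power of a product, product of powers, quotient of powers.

a^13b^3c^(-1)

((((((a · a^2)^3) · a^4) · c^(-1)) · b^2) · b^3) / b^2
= ((((((a^3) · ((a^2)^3)) · a^4) · c^(-1)) · b^2) · b^3) / b^2    [power of a product]
= (((((a^3 · a^6) · a^4) · c^(-1)) · b^2) · b^3) / b^2    [power of a power]
= ((((a^9 · a^4) · c^(-1)) · b^2) · b^3) / b^2    [product of powers]
= (((a^13 · c^(-1)) · b^2) · b^3) / b^2    [product of powers]
= a^13b^3c^(-1)    [quotient of powers; product of powers]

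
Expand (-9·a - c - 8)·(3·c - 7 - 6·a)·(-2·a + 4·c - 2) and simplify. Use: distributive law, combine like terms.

(-9·a - c - 8)·(3·c - 7 - 6·a)·(-2·a + 4·c - 2)
= (-27·a·c + 63·a + 54·a^2 - 3·c^2 + 7·c + 6·a·c - 24·c + 56 + 48·a)·(-2·a + 4·c - 2)    [distributive law]
= (-21·a·c + 111·a + 54·a^2 - 3·c^2 - 17·c + 56)·(-2·a + 4·c - 2)    [combine like terms]
= 42·a^2·c - 84·a·c^2 + 42·a·c - 222·a^2 + 444·a·c - 222·a - 108·a^3 + 216·a^2·c - 108·a^2 + 6·a·c^2 - 12·c^3 + 6·c^2 + 34·a·c - 68·c^2 + 34·c - 112·a + 224·c - 112    [distributive law]
= 258·a^2·c - 78·a·c^2 + 520·a·c - 330·a^2 - 334·a - 108·a^3 - 12·c^3 - 62·c^2 + 258·c - 112    [combine like terms]

258·a^2·c - 78·a·c^2 + 520·a·c - 330·a^2 - 334·a - 108·a^3 - 12·c^3 - 62·c^2 + 258·c - 112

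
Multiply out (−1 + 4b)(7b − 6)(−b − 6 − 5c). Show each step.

(−1 + 4b)(7b − 6)(−b − 6 − 5c)
= (−7b + 6 + 28b^2 − 24b)(−b − 6 − 5c)    [distributive law]
= (−31b + 6 + 28b^2)(−b − 6 − 5c)    [combine like terms]
= 31b^2 + 186b + 155bc − 6b − 36 − 30c − 28b^3 − 168b^2 − 140b^2c    [distributive law]
= −137b^2 + 180b + 155bc − 36 − 30c − 28b^3 − 140b^2c    [combine like terms]

−137b^2 + 180b + 155bc − 36 − 30c − 28b^3 − 140b^2c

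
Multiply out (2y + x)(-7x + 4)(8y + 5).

(2y + x)(-7x + 4)(8y + 5)
= (-14xy + 8y - 7x² + 4x)(8y + 5)    [distributive law]
= -112xy² - 70xy + 64y² + 40y - 56x²y - 35x² + 32xy + 20x    [distributive law]
= -112xy² - 38xy + 64y² + 40y - 56x²y - 35x² + 20x    [combine like terms]

-112xy² - 38xy + 64y² + 40y - 56x²y - 35x² + 20x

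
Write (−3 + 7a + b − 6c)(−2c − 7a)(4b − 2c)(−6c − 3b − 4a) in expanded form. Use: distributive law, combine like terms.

−108bc^2 − 72b^2c − 474abc + 72c^3 + 300ac^2 − 252ab^2 − 336a^2b + 168a^2c − 796abc^2 − 178ab^2c + 378a^2bc + 432ac^3 − 364a^2c^2 + 700a^2b^2 + 784a^3b − 392a^3c − 108b^2c^2 + 24b^3c − 240bc^3 + 84ab^3 + 144c^4

(−3 + 7a + b − 6c)(−2c − 7a)(4b − 2c)(−6c − 3b − 4a)
= (6c + 21a − 14ac − 49a^2 − 2bc − 7ab + 12c^2 + 42ac)(4b − 2c)(−6c − 3b − 4a)    [distributive law]
= (6c + 21a + 28ac − 49a^2 − 2bc − 7ab + 12c^2)(4b − 2c)(−6c − 3b − 4a)    [combine like terms]
= (24bc − 12c^2 + 84ab − 42ac + 112abc − 56ac^2 − 196a^2b + 98a^2c − 8b^2c + 4bc^2 − 28ab^2 + 14abc + 48bc^2 − 24c^3)(−6c − 3b − 4a)    [distributive law]
= (24bc − 12c^2 + 84ab − 42ac + 126abc − 56ac^2 − 196a^2b + 98a^2c − 8b^2c + 52bc^2 − 28ab^2 − 24c^3)(−6c − 3b − 4a)    [combine like terms]
= −144bc^2 − 72b^2c − 96abc + 72c^3 + 36bc^2 + 48ac^2 − 504abc − 252ab^2 − 336a^2b + 252ac^2 + 126abc + 168a^2c − 756abc^2 − 378ab^2c − 504a^2bc + 336ac^3 + 168abc^2 + 224a^2c^2 + 1176a^2bc + 588a^2b^2 + 784a^3b − 588a^2c^2 − 294a^2bc − 392a^3c + 48b^2c^2 + 24b^3c + 32ab^2c − 312bc^3 − 156b^2c^2 − 208abc^2 + 168ab^2c + 84ab^3 + 112a^2b^2 + 144c^4 + 72bc^3 + 96ac^3    [distributive law]
= −108bc^2 − 72b^2c − 474abc + 72c^3 + 300ac^2 − 252ab^2 − 336a^2b + 168a^2c − 796abc^2 − 178ab^2c + 378a^2bc + 432ac^3 − 364a^2c^2 + 700a^2b^2 + 784a^3b − 392a^3c − 108b^2c^2 + 24b^3c − 240bc^3 + 84ab^3 + 144c^4    [combine like terms]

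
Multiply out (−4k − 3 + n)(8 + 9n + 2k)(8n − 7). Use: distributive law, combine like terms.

(−4k − 3 + n)(8 + 9n + 2k)(8n − 7)
= (−32k − 36kn − 8k² − 24 − 27n − 6k + 8n + 9n² + 2kn)(8n − 7)    [distributive law]
= (−38k − 34kn − 8k² − 24 − 19n + 9n²)(8n − 7)    [combine like terms]
= −304kn + 266k − 272kn² + 238kn − 64k²n + 56k² − 192n + 168 − 152n² + 133n + 72n³ − 63n²    [distributive law]
= −66kn + 266k − 272kn² − 64k²n + 56k² − 59n + 168 − 215n² + 72n³    [combine like terms]

−66kn + 266k − 272kn² − 64k²n + 56k² − 59n + 168 − 215n² + 72n³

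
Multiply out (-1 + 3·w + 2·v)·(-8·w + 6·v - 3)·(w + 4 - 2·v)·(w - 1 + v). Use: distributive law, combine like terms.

-73·w^3 + 96·w^2 - 149·v·w^2 + 13·w - 53·v·w + 62·v^2·w + 66·v - 126·v^2 + 96·v^3 - 12 - 24·w^4 + 26·v·w^3 + 58·v^2·w^2 - 16·v^3·w - 24·v^4

(-1 + 3·w + 2·v)·(-8·w + 6·v - 3)·(w + 4 - 2·v)·(w - 1 + v)
= (8·w - 6·v + 3 - 24·w^2 + 18·v·w - 9·w - 16·v·w + 12·v^2 - 6·v)·(w + 4 - 2·v)·(w - 1 + v)    [distributive law]
= (-w - 12·v + 3 - 24·w^2 + 2·v·w + 12·v^2)·(w + 4 - 2·v)·(w - 1 + v)    [combine like terms]
= (-w^2 - 4·w + 2·v·w - 12·v·w - 48·v + 24·v^2 + 3·w + 12 - 6·v - 24·w^3 - 96·w^2 + 48·v·w^2 + 2·v·w^2 + 8·v·w - 4·v^2·w + 12·v^2·w + 48·v^2 - 24·v^3)·(w - 1 + v)    [distributive law]
= (-97·w^2 - w - 2·v·w - 54·v + 72·v^2 + 12 - 24·w^3 + 50·v·w^2 + 8·v^2·w - 24·v^3)·(w - 1 + v)    [combine like terms]
= -97·w^3 + 97·w^2 - 97·v·w^2 - w^2 + w - v·w - 2·v·w^2 + 2·v·w - 2·v^2·w - 54·v·w + 54·v - 54·v^2 + 72·v^2·w - 72·v^2 + 72·v^3 + 12·w - 12 + 12·v - 24·w^4 + 24·w^3 - 24·v·w^3 + 50·v·w^3 - 50·v·w^2 + 50·v^2·w^2 + 8·v^2·w^2 - 8·v^2·w + 8·v^3·w - 24·v^3·w + 24·v^3 - 24·v^4    [distributive law]
= -73·w^3 + 96·w^2 - 149·v·w^2 + 13·w - 53·v·w + 62·v^2·w + 66·v - 126·v^2 + 96·v^3 - 12 - 24·w^4 + 26·v·w^3 + 58·v^2·w^2 - 16·v^3·w - 24·v^4    [combine like terms]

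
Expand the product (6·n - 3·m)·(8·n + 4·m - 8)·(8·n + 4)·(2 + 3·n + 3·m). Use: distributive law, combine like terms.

(6·n - 3·m)·(8·n + 4·m - 8)·(8·n + 4)·(2 + 3·n + 3·m)
= (48·n^2 + 24·m·n - 48·n - 24·m·n - 12·m^2 + 24·m)·(8·n + 4)·(2 + 3·n + 3·m)    [distributive law]
= (48·n^2 - 48·n - 12·m^2 + 24·m)·(8·n + 4)·(2 + 3·n + 3·m)    [combine like terms]
= (384·n^3 + 192·n^2 - 384·n^2 - 192·n - 96·m^2·n - 48·m^2 + 192·m·n + 96·m)·(2 + 3·n + 3·m)    [distributive law]
= (384·n^3 - 192·n^2 - 192·n - 96·m^2·n - 48·m^2 + 192·m·n + 96·m)·(2 + 3·n + 3·m)    [combine like terms]
= 768·n^3 + 1152·n^4 + 1152·m·n^3 - 384·n^2 - 576·n^3 - 576·m·n^2 - 384·n - 576·n^2 - 576·m·n - 192·m^2·n - 288·m^2·n^2 - 288·m^3·n - 96·m^2 - 144·m^2·n - 144·m^3 + 384·m·n + 576·m·n^2 + 576·m^2·n + 192·m + 288·m·n + 288·m^2    [distributive law]
= 192·n^3 + 1152·n^4 + 1152·m·n^3 - 960·n^2 - 384·n + 96·m·n + 240·m^2·n - 288·m^2·n^2 - 288·m^3·n + 192·m^2 - 144·m^3 + 192·m    [combine like terms]

192·n^3 + 1152·n^4 + 1152·m·n^3 - 960·n^2 - 384·n + 96·m·n + 240·m^2·n - 288·m^2·n^2 - 288·m^3·n + 192·m^2 - 144·m^3 + 192·m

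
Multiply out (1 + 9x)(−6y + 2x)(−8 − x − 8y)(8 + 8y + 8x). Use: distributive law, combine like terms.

(1 + 9x)(−6y + 2x)(−8 − x − 8y)(8 + 8y + 8x)
= (−6y + 2x − 54xy + 18x^2)(−8 − x − 8y)(8 + 8y + 8x)    [distributive law]
= (48y + 6xy + 48y^2 − 16x − 2x^2 − 16xy + 432xy + 54x^2y + 432xy^2 − 144x^2 − 18x^3 − 144x^2y)(8 + 8y + 8x)    [distributive law]
= (48y + 422xy + 48y^2 − 16x − 146x^2 − 90x^2y + 432xy^2 − 18x^3)(8 + 8y + 8x)    [combine like terms]
= 384y + 384y^2 + 384xy + 3376xy + 3376xy^2 + 3376x^2y + 384y^2 + 384y^3 + 384xy^2 − 128x − 128xy − 128x^2 − 1168x^2 − 1168x^2y − 1168x^3 − 720x^2y − 720x^2y^2 − 720x^3y + 3456xy^2 + 3456xy^3 + 3456x^2y^2 − 144x^3 − 144x^3y − 144x^4    [distributive law]
= 384y + 768y^2 + 3632xy + 7216xy^2 + 1488x^2y + 384y^3 − 128x − 1296x^2 − 1312x^3 + 2736x^2y^2 − 864x^3y + 3456xy^3 − 144x^4    [combine like terms]

384y + 768y^2 + 3632xy + 7216xy^2 + 1488x^2y + 384y^3 − 128x − 1296x^2 − 1312x^3 + 2736x^2y^2 − 864x^3y + 3456xy^3 − 144x^4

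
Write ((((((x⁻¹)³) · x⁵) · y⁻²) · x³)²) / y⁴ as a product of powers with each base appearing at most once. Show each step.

((((((x⁻¹)³) · x⁵) · y⁻²) · x³)²) / y⁴
= ((((((x⁻¹)³) · x⁵) · y⁻²)²) · ((x³)²)) / y⁴    [power of a product]
= ((((((x⁻¹)³) · x⁵)²) · ((y⁻²)²)) · ((x³)²)) / y⁴    [power of a product]
= ((((((x⁻¹)³)²) · ((x⁵)²)) · ((y⁻²)²)) · ((x³)²)) / y⁴    [power of a product]
= (((((x⁻¹)⁶) · ((x⁵)²)) · ((y⁻²)²)) · ((x³)²)) / y⁴    [power of a power]
= (((x⁻⁶ · ((x⁵)²)) · ((y⁻²)²)) · ((x³)²)) / y⁴    [power of a power]
= (((x⁻⁶ · x¹⁰) · ((y⁻²)²)) · ((x³)²)) / y⁴    [power of a power]
= ((x⁴ · ((y⁻²)²)) · ((x³)²)) / y⁴    [product of powers]
= ((x⁴ · y⁻⁴) · ((x³)²)) / y⁴    [power of a power]
= ((x⁴ · y⁻⁴) · x⁶) / y⁴    [power of a power]
= x¹⁰y⁻⁸    [quotient of powers; product of powers]

x¹⁰y⁻⁸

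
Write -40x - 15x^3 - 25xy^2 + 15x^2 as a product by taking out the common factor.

5x(-8 - 3x^2 - 5y^2 + 3x)

-40x - 15x^3 - 25xy^2 + 15x^2
= 5(-8x - 3x^3 - 5xy^2 + 3x^2)    [factor out 5]
= 5x(-8 - 3x^2 - 5y^2 + 3x)    [factor out x]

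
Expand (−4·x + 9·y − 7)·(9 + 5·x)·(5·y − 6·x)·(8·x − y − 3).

−6044·x^2·y + 3406·x·y^2 − 375·x·y + 3048·x^3 + 1746·x^2 − 3080·x^3·y + 2170·x^2·y^2 + 960·x^4 − 405·y^3 − 900·y^2 − 225·x·y^3 + 945·y − 1134·x

(−4·x + 9·y − 7)·(9 + 5·x)·(5·y − 6·x)·(8·x − y − 3)
= (−36·x − 20·x^2 + 81·y + 45·x·y − 63 − 35·x)·(5·y − 6·x)·(8·x − y − 3)    [distributive law]
= (−71·x − 20·x^2 + 81·y + 45·x·y − 63)·(5·y − 6·x)·(8·x − y − 3)    [combine like terms]
= (−355·x·y + 426·x^2 − 100·x^2·y + 120·x^3 + 405·y^2 − 486·x·y + 225·x·y^2 − 270·x^2·y − 315·y + 378·x)·(8·x − y − 3)    [distributive law]
= (−841·x·y + 426·x^2 − 370·x^2·y + 120·x^3 + 405·y^2 + 225·x·y^2 − 315·y + 378·x)·(8·x − y − 3)    [combine like terms]
= −6728·x^2·y + 841·x·y^2 + 2523·x·y + 3408·x^3 − 426·x^2·y − 1278·x^2 − 2960·x^3·y + 370·x^2·y^2 + 1110·x^2·y + 960·x^4 − 120·x^3·y − 360·x^3 + 3240·x·y^2 − 405·y^3 − 1215·y^2 + 1800·x^2·y^2 − 225·x·y^3 − 675·x·y^2 − 2520·x·y + 315·y^2 + 945·y + 3024·x^2 − 378·x·y − 1134·x    [distributive law]
= −6044·x^2·y + 3406·x·y^2 − 375·x·y + 3048·x^3 + 1746·x^2 − 3080·x^3·y + 2170·x^2·y^2 + 960·x^4 − 405·y^3 − 900·y^2 − 225·x·y^3 + 945·y − 1134·x    [combine like terms]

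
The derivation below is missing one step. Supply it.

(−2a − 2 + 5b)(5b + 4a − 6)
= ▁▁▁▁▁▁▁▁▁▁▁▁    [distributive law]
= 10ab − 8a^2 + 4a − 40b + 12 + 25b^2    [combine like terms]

After distributive law, the bracketed line is:

−10ab − 8a^2 + 12a − 10b − 8a + 12 + 25b^2 + 20ab − 30b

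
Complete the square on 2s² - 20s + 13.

2(s - 5)² - 37

2s² - 20s + 13
= 2(s² - 10s) + 13    [factor out 2 from the s-terms]
= 2(s² - 10s + 25 - 25) + 13    [add and subtract 25 inside the bracket]
= 2(s - 5)² - 50 + 13    [perfect-square identity]
= 2(s - 5)² - 37    [combine constants]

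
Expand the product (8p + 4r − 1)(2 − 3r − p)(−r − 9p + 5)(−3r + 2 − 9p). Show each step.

1679pr^2 − 1334pr + 3403p^2r − 1313p^2 + 1881p^3 + 296p − 516pr^3 − 2004p^2r^2 − 2556p^3r − 648p^4 + 237r^3 − 313r^2 + 144r − 36r^4 − 20

(8p + 4r − 1)(2 − 3r − p)(−r − 9p + 5)(−3r + 2 − 9p)
= (16p − 24pr − 8p^2 + 8r − 12r^2 − 4pr − 2 + 3r + p)(−r − 9p + 5)(−3r + 2 − 9p)    [distributive law]
= (17p − 28pr − 8p^2 + 11r − 12r^2 − 2)(−r − 9p + 5)(−3r + 2 − 9p)    [combine like terms]
= (−17pr − 153p^2 + 85p + 28pr^2 + 252p^2r − 140pr + 8p^2r + 72p^3 − 40p^2 − 11r^2 − 99pr + 55r + 12r^3 + 108pr^2 − 60r^2 + 2r + 18p − 10)(−3r + 2 − 9p)    [distributive law]
= (−256pr − 193p^2 + 103p + 136pr^2 + 260p^2r + 72p^3 − 71r^2 + 57r + 12r^3 − 10)(−3r + 2 − 9p)    [combine like terms]
= 768pr^2 − 512pr + 2304p^2r + 579p^2r − 386p^2 + 1737p^3 − 309pr + 206p − 927p^2 − 408pr^3 + 272pr^2 − 1224p^2r^2 − 780p^2r^2 + 520p^2r − 2340p^3r − 216p^3r + 144p^3 − 648p^4 + 213r^3 − 142r^2 + 639pr^2 − 171r^2 + 114r − 513pr − 36r^4 + 24r^3 − 108pr^3 + 30r − 20 + 90p    [distributive law]
= 1679pr^2 − 1334pr + 3403p^2r − 1313p^2 + 1881p^3 + 296p − 516pr^3 − 2004p^2r^2 − 2556p^3r − 648p^4 + 237r^3 − 313r^2 + 144r − 36r^4 − 20    [combine like terms]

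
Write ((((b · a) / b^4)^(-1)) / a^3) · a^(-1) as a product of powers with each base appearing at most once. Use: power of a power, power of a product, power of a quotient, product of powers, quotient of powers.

((((b · a) / b^4)^(-1)) / a^3) · a^(-1)
= ((((b · a)^(-1)) / ((b^4)^(-1))) / a^3) · a^(-1)    [power of a quotient]
= ((((b^(-1)) · (a^(-1))) / ((b^4)^(-1))) / a^3) · a^(-1)    [power of a product]
= (((b^(-1) · a^(-1)) / b^(-4)) / a^3) · a^(-1)    [power of a power]
= a^(-5)b^3    [quotient of powers; product of powers]

a^(-5)b^3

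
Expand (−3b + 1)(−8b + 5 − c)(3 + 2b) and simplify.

26b^2 + 48b^3 − 59b + 7bc + 6b^2c + 15 − 3c

(−3b + 1)(−8b + 5 − c)(3 + 2b)
= (24b^2 − 15b + 3bc − 8b + 5 − c)(3 + 2b)    [distributive law]
= (24b^2 − 23b + 3bc + 5 − c)(3 + 2b)    [combine like terms]
= 72b^2 + 48b^3 − 69b − 46b^2 + 9bc + 6b^2c + 15 + 10b − 3c − 2bc    [distributive law]
= 26b^2 + 48b^3 − 59b + 7bc + 6b^2c + 15 − 3c    [combine like terms]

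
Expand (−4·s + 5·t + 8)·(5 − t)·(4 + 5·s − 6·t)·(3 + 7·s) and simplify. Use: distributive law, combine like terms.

(−4·s + 5·t + 8)·(5 − t)·(4 + 5·s − 6·t)·(3 + 7·s)
= (−20·s + 4·s·t + 25·t − 5·t^2 + 40 − 8·t)·(4 + 5·s − 6·t)·(3 + 7·s)    [distributive law]
= (−20·s + 4·s·t + 17·t − 5·t^2 + 40)·(4 + 5·s − 6·t)·(3 + 7·s)    [combine like terms]
= (−80·s − 100·s^2 + 120·s·t + 16·s·t + 20·s^2·t − 24·s·t^2 + 68·t + 85·s·t − 102·t^2 − 20·t^2 − 25·s·t^2 + 30·t^3 + 160 + 200·s − 240·t)·(3 + 7·s)    [distributive law]
= (120·s − 100·s^2 + 221·s·t + 20·s^2·t − 49·s·t^2 − 172·t − 122·t^2 + 30·t^3 + 160)·(3 + 7·s)    [combine like terms]
= 360·s + 840·s^2 − 300·s^2 − 700·s^3 + 663·s·t + 1547·s^2·t + 60·s^2·t + 140·s^3·t − 147·s·t^2 − 343·s^2·t^2 − 516·t − 1204·s·t − 366·t^2 − 854·s·t^2 + 90·t^3 + 210·s·t^3 + 480 + 1120·s    [distributive law]
= 1480·s + 540·s^2 − 700·s^3 − 541·s·t + 1607·s^2·t + 140·s^3·t − 1001·s·t^2 − 343·s^2·t^2 − 516·t − 366·t^2 + 90·t^3 + 210·s·t^3 + 480    [combine like terms]

1480·s + 540·s^2 − 700·s^3 − 541·s·t + 1607·s^2·t + 140·s^3·t − 1001·s·t^2 − 343·s^2·t^2 − 516·t − 366·t^2 + 90·t^3 + 210·s·t^3 + 480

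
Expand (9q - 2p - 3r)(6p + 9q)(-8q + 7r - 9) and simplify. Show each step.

-288pq^2 + 396pqr - 324pq - 648q^3 + 783q^2r - 729q^2 + 96p^2q - 84p^2r + 108p^2 - 126pr^2 + 162pr - 189qr^2 + 243qr

(9q - 2p - 3r)(6p + 9q)(-8q + 7r - 9)
= (54pq + 81q^2 - 12p^2 - 18pq - 18pr - 27qr)(-8q + 7r - 9)    [distributive law]
= (36pq + 81q^2 - 12p^2 - 18pr - 27qr)(-8q + 7r - 9)    [combine like terms]
= -288pq^2 + 252pqr - 324pq - 648q^3 + 567q^2r - 729q^2 + 96p^2q - 84p^2r + 108p^2 + 144pqr - 126pr^2 + 162pr + 216q^2r - 189qr^2 + 243qr    [distributive law]
= -288pq^2 + 396pqr - 324pq - 648q^3 + 783q^2r - 729q^2 + 96p^2q - 84p^2r + 108p^2 - 126pr^2 + 162pr - 189qr^2 + 243qr    [combine like terms]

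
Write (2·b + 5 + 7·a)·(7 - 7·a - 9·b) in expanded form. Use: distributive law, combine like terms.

-31·b - 77·a·b - 18·b^2 + 35 + 14·a - 49·a^2

(2·b + 5 + 7·a)·(7 - 7·a - 9·b)
= 14·b - 14·a·b - 18·b^2 + 35 - 35·a - 45·b + 49·a - 49·a^2 - 63·a·b    [distributive law]
= -31·b - 77·a·b - 18·b^2 + 35 + 14·a - 49·a^2    [combine like terms]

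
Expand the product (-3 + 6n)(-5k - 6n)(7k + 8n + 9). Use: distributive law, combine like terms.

(-3 + 6n)(-5k - 6n)(7k + 8n + 9)
= (15k + 18n - 30kn - 36n²)(7k + 8n + 9)    [distributive law]
= 105k² + 120kn + 135k + 126kn + 144n² + 162n - 210k²n - 240kn² - 270kn - 252kn² - 288n³ - 324n²    [distributive law]
= 105k² - 24kn + 135k - 180n² + 162n - 210k²n - 492kn² - 288n³    [combine like terms]

105k² - 24kn + 135k - 180n² + 162n - 210k²n - 492kn² - 288n³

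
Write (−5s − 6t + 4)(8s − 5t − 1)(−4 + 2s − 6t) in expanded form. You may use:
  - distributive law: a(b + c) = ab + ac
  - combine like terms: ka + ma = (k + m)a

234s² − 80s³ + 194s²t − 158st + 198st² − 156s − 36t² − 180t³ + 80t + 16

(−5s − 6t + 4)(8s − 5t − 1)(−4 + 2s − 6t)
= (−40s² + 25st + 5s − 48st + 30t² + 6t + 32s − 20t − 4)(−4 + 2s − 6t)    [distributive law]
= (−40s² − 23st + 37s + 30t² − 14t − 4)(−4 + 2s − 6t)    [combine like terms]
= 160s² − 80s³ + 240s²t + 92st − 46s²t + 138st² − 148s + 74s² − 222st − 120t² + 60st² − 180t³ + 56t − 28st + 84t² + 16 − 8s + 24t    [distributive law]
= 234s² − 80s³ + 194s²t − 158st + 198st² − 156s − 36t² − 180t³ + 80t + 16    [combine like terms]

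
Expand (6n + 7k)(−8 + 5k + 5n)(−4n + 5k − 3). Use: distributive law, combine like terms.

(6n + 7k)(−8 + 5k + 5n)(−4n + 5k − 3)
= (−48n + 30kn + 30n^2 − 56k + 35k^2 + 35kn)(−4n + 5k − 3)    [distributive law]
= (−48n + 65kn + 30n^2 − 56k + 35k^2)(−4n + 5k − 3)    [combine like terms]
= 192n^2 − 240kn + 144n − 260kn^2 + 325k^2n − 195kn − 120n^3 + 150kn^2 − 90n^2 + 224kn − 280k^2 + 168k − 140k^2n + 175k^3 − 105k^2    [distributive law]
= 102n^2 − 211kn + 144n − 110kn^2 + 185k^2n − 120n^3 − 385k^2 + 168k + 175k^3    [combine like terms]

102n^2 − 211kn + 144n − 110kn^2 + 185k^2n − 120n^3 − 385k^2 + 168k + 175k^3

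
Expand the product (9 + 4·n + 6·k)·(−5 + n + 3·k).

−45 − 11·n − 3·k + 4·n^2 + 18·k·n + 18·k^2

(9 + 4·n + 6·k)·(−5 + n + 3·k)
= −45 + 9·n + 27·k − 20·n + 4·n^2 + 12·k·n − 30·k + 6·k·n + 18·k^2    [distributive law]
= −45 − 11·n − 3·k + 4·n^2 + 18·k·n + 18·k^2    [combine like terms]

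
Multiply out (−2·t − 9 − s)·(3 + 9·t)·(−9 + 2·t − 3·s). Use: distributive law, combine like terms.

(−2·t − 9 − s)·(3 + 9·t)·(−9 + 2·t − 3·s)
= (−6·t − 18·t^2 − 27 − 81·t − 3·s − 9·s·t)·(−9 + 2·t − 3·s)    [distributive law]
= (−87·t − 18·t^2 − 27 − 3·s − 9·s·t)·(−9 + 2·t − 3·s)    [combine like terms]
= 783·t − 174·t^2 + 261·s·t + 162·t^2 − 36·t^3 + 54·s·t^2 + 243 − 54·t + 81·s + 27·s − 6·s·t + 9·s^2 + 81·s·t − 18·s·t^2 + 27·s^2·t    [distributive law]
= 729·t − 12·t^2 + 336·s·t − 36·t^3 + 36·s·t^2 + 243 + 108·s + 9·s^2 + 27·s^2·t    [combine like terms]

729·t − 12·t^2 + 336·s·t − 36·t^3 + 36·s·t^2 + 243 + 108·s + 9·s^2 + 27·s^2·t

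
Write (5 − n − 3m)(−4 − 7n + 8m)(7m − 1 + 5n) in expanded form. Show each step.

−192m + 20 − 69n + 30mn − 162n^2 + 388m^2 + 114mn^2 + 35n^3 − 29m^2n − 168m^3

(5 − n − 3m)(−4 − 7n + 8m)(7m − 1 + 5n)
= (−20 − 35n + 40m + 4n + 7n^2 − 8mn + 12m + 21mn − 24m^2)(7m − 1 + 5n)    [distributive law]
= (−20 − 31n + 52m + 7n^2 + 13mn − 24m^2)(7m − 1 + 5n)    [combine like terms]
= −140m + 20 − 100n − 217mn + 31n − 155n^2 + 364m^2 − 52m + 260mn + 49mn^2 − 7n^2 + 35n^3 + 91m^2n − 13mn + 65mn^2 − 168m^3 + 24m^2 − 120m^2n    [distributive law]
= −192m + 20 − 69n + 30mn − 162n^2 + 388m^2 + 114mn^2 + 35n^3 − 29m^2n − 168m^3    [combine like terms]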